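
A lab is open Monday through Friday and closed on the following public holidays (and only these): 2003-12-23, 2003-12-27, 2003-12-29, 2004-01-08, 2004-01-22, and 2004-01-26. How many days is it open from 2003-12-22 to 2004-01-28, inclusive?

23 working days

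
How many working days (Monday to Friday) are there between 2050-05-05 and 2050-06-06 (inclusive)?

2050-05-05 is a Thursday.
That's 33 days from start to end, counting both.
33 = 7 × 4 + 5, so there are 4 full weeks plus 5 extra days.
Each full week contributes 5 weekdays (Mon–Fri): 4 × 5 = 20.
The 5 extra days are Thursday, Friday, Saturday, Sunday, Monday — 3 of them qualify.
Total: 20 + 3 = 23.

23 weekdays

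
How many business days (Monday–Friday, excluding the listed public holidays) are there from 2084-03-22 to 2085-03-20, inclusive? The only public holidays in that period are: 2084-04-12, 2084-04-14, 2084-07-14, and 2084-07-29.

2084-03-22 is a Wednesday.
That's 364 days from start to end, counting both.
364 = 7 × 52, so the span is exactly 52 full weeks.
Each full week contributes 5 weekdays (Mon–Fri): 52 × 5 = 260.
Holidays: 2084-04-12 (Wed); 2084-04-14 (Fri); 2084-07-14 (Fri); 2084-07-29 (Sat).
3 of the 4 holidays fall on weekdays; the rest are weekends and were already excluded.
Business days: 260 − 3 = 257.

257 business days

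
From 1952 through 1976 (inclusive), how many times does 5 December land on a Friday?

4

Day of week of December 5 in each year:
1952: Fri ✓, 1953: Sat, 1954: Sun, 1955: Mon, 1956: Wed, 1957: Thu, 1958: Fri ✓, 1959: Sat, 1960: Mon, 1961: Tue, 1962: Wed, 1963: Thu, 1964: Sat, 1965: Sun, 1966: Mon, 1967: Tue, 1968: Thu, 1969: Fri ✓, 1970: Sat, 1971: Sun, 1972: Tue, 1973: Wed, 1974: Thu, 1975: Fri ✓, 1976: Sun
Fridays: 1952, 1958, 1969, 1975.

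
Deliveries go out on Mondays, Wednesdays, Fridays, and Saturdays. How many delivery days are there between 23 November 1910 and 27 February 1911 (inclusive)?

56

23 November 1910 is a Wednesday.
From 23 November 1910 to 27 February 1911 is 97 days inclusive.
97 = 7 × 13 + 6, so there are 13 full weeks plus 6 extra days.
Each full week contributes 4 days from the set (Mon, Wed, Fri, Sat): 13 × 4 = 52.
The 6 extra days are Wed, Thu, Fri, Sat, Sun, Mon — 4 of them qualify.
Total: 52 + 4 = 56.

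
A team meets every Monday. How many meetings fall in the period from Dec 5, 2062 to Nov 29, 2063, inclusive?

51

Dec 5, 2062 is a Tuesday.
That's 360 days from start to end, counting both.
360 = 7 × 51 + 3, so there are 51 full weeks plus 3 extra days.
Each full week contributes one Monday: 51 so far.
The 3 extra days are Tue, Wed, Thu — none qualify.
Total: 51 + 0 = 51.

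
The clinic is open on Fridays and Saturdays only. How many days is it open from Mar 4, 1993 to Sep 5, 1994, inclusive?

Mar 4, 1993 is a Thursday.
That's 551 days from start to end, counting both.
551 = 7 × 78 + 5, so there are 78 full weeks plus 5 extra days.
Each full week contributes 2 days from the set (Fri, Sat): 78 × 2 = 156.
The 5 extra days are Thu, Fri, Sat, Sun, Mon — 2 of them qualify.
Total: 156 + 2 = 158.

158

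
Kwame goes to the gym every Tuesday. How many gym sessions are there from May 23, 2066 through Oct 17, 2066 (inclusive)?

21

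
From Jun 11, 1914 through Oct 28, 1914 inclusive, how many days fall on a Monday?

20 Mondays

Jun 11, 1914 is a Thursday.
That's 140 days from start to end, counting both.
140 = 7 × 20, so the span is exactly 20 full weeks.
Each full week contributes one Monday: 20 so far.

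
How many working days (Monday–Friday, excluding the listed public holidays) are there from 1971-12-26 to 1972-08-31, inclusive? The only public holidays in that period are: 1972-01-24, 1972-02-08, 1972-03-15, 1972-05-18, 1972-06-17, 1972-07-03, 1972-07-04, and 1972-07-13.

172 working days

1971-12-26 is a Sunday.
That's 250 days from start to end, counting both.
250 = 7 × 35 + 5, so there are 35 full weeks plus 5 extra days.
Each full week contributes 5 weekdays (Mon–Fri): 35 × 5 = 175.
The 5 extra days are Sunday, Monday, Tuesday, Wednesday, Thursday — 4 of them qualify.
Total: 175 + 4 = 179.
Holidays: 1972-01-24 (Mon); 1972-02-08 (Tue); 1972-03-15 (Wed); 1972-05-18 (Thu); 1972-06-17 (Sat); 1972-07-03 (Mon); 1972-07-04 (Tue); 1972-07-13 (Thu).
7 of the 8 holidays fall on weekdays; the rest are weekends and were already excluded.
Business days: 179 − 7 = 172.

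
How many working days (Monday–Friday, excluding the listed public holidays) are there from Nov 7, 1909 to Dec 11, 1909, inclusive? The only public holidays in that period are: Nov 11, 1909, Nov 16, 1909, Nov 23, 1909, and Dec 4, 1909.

22 working days

Nov 7, 1909 is a Sunday.
The range spans 35 days (inclusive of both endpoints).
35 = 7 × 5, so the span is exactly 5 full weeks.
Each full week contributes 5 weekdays (Mon–Fri): 5 × 5 = 25.
Holidays: Nov 11, 1909 (Thu); Nov 16, 1909 (Tue); Nov 23, 1909 (Tue); Dec 4, 1909 (Sat).
3 of the 4 holidays fall on weekdays; the rest are weekends and were already excluded.
Business days: 25 − 3 = 22.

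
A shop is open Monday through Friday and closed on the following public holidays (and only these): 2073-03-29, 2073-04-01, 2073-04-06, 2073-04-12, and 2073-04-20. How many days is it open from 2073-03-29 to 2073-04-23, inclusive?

2073-03-29 is a Wednesday.
That's 26 days from start to end, counting both.
26 = 7 × 3 + 5, so there are 3 full weeks plus 5 extra days.
Each full week contributes 5 weekdays (Mon–Fri): 3 × 5 = 15.
The 5 extra days are Wednesday, Thursday, Friday, Saturday, Sunday — 3 of them qualify.
Total: 15 + 3 = 18.
Holidays: 2073-03-29 (Wed); 2073-04-01 (Sat); 2073-04-06 (Thu); 2073-04-12 (Wed); 2073-04-20 (Thu).
4 of the 5 holidays fall on weekdays; the rest are weekends and were already excluded.
Business days: 18 − 4 = 14.

14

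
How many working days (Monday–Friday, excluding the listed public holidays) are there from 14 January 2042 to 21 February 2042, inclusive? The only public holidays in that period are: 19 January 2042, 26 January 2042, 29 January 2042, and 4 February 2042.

14 January 2042 is a Tuesday.
From 14 January 2042 to 21 February 2042 is 39 days inclusive.
39 = 7 × 5 + 4, so there are 5 full weeks plus 4 extra days.
Each full week contributes 5 weekdays (Mon–Fri): 5 × 5 = 25.
The 4 extra days are Tuesday, Wednesday, Thursday, Friday — 4 of them qualify.
Total: 25 + 4 = 29.
Holidays: 19 January 2042 (Sun); 26 January 2042 (Sun); 29 January 2042 (Wed); 4 February 2042 (Tue).
2 of the 4 holidays fall on weekdays; the rest are weekends and were already excluded.
Business days: 29 − 2 = 27.

27 working days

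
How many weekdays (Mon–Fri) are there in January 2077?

21

January 1, 2077 is a Friday.
From January 1, 2077 to January 31, 2077 is 31 days inclusive.
31 = 7 × 4 + 3, so there are 4 full weeks plus 3 extra days.
Each full week contributes 5 weekdays (Mon–Fri): 4 × 5 = 20.
The 3 extra days are Fri, Sat, Sun — 1 of them qualifies.
Total: 20 + 1 = 21.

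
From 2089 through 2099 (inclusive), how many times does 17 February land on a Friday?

2

Day of week of February 17 in each year:
2089: Thu, 2090: Fri ✓, 2091: Sat, 2092: Sun, 2093: Tue, 2094: Wed, 2095: Thu, 2096: Fri ✓, 2097: Sun, 2098: Mon, 2099: Tue
Fridays: 2090, 2096.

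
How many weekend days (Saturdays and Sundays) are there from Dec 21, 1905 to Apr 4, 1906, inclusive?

30

Dec 21, 1905 is a Thursday.
The range spans 105 days (inclusive of both endpoints).
105 = 7 × 15, so the span is exactly 15 full weeks.
Each full week contributes 2 weekend days (Sat, Sun): 15 × 2 = 30.
Total: 30.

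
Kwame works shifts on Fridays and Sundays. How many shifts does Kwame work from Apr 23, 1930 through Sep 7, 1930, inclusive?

40

Apr 23, 1930 is a Wednesday.
That's 138 days from start to end, counting both.
138 = 7 × 19 + 5, so there are 19 full weeks plus 5 extra days.
Each full week contributes 2 days from the set (Fri, Sun): 19 × 2 = 38.
The 5 extra days are Wednesday, Thursday, Friday, Saturday, Sunday — 2 of them qualify.
Total: 38 + 2 = 40.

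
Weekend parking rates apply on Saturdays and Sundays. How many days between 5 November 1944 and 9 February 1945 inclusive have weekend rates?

27

5 November 1944 is a Sunday.
From 5 November 1944 to 9 February 1945 is 97 days inclusive.
97 = 7 × 13 + 6, so there are 13 full weeks plus 6 extra days.
Each full week contributes 2 weekend days (Sat, Sun): 13 × 2 = 26.
The 6 extra days are Sun, Mon, Tue, Wed, Thu, Fri — 1 of them qualifies.
Total: 26 + 1 = 27.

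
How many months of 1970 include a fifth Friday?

4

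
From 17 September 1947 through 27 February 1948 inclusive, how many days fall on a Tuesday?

17 September 1947 is a Wednesday.
That's 164 days from start to end, counting both.
164 = 7 × 23 + 3, so there are 23 full weeks plus 3 extra days.
Each full week contributes one Tuesday: 23 so far.
The 3 extra days are Wed, Thu, Fri — none qualify.
Total: 23 + 0 = 23.

23 Tuesdays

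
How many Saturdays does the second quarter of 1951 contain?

13

April 1, 1951 is a Sunday.
That's 91 days from start to end, counting both.
91 = 7 × 13, so the span is exactly 13 full weeks.
Each full week contributes one Saturday: 13 so far.
Total: 13.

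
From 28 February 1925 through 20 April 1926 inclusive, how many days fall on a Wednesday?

59 Wednesdays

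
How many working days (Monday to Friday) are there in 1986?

261

Jan 1, 1986 is a Wednesday.
From Jan 1, 1986 to Dec 31, 1986 is 365 days inclusive.
365 = 7 × 52 + 1, so there are 52 full weeks plus 1 extra day.
Each full week contributes 5 weekdays (Mon–Fri): 52 × 5 = 260.
The 1 extra day is Wed — 1 of them qualifies.
Total: 260 + 1 = 261.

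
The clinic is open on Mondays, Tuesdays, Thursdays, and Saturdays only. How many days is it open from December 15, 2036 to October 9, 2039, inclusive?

588

December 15, 2036 is a Monday.
That's 1029 days from start to end, counting both.
1029 = 7 × 147, so the span is exactly 147 full weeks.
Each full week contributes 4 days from the set (Mon, Tue, Thu, Sat): 147 × 4 = 588.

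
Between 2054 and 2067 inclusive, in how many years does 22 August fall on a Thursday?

Day of week of August 22 in each year:
2054: Sat, 2055: Sun, 2056: Tue, 2057: Wed, 2058: Thu ✓, 2059: Fri, 2060: Sun, 2061: Mon, 2062: Tue, 2063: Wed, 2064: Fri, 2065: Sat, 2066: Sun, 2067: Mon
Thursdays: 2058.

1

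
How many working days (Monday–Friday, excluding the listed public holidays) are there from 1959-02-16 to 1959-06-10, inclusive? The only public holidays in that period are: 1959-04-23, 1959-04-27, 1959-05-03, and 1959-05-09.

81

1959-02-16 is a Monday.
The range spans 115 days (inclusive of both endpoints).
115 = 7 × 16 + 3, so there are 16 full weeks plus 3 extra days.
Each full week contributes 5 weekdays (Mon–Fri): 16 × 5 = 80.
The 3 extra days are Mon, Tue, Wed — 3 of them qualify.
Total: 80 + 3 = 83.
Holidays: 1959-04-23 (Thu); 1959-04-27 (Mon); 1959-05-03 (Sun); 1959-05-09 (Sat).
2 of the 4 holidays fall on weekdays; the rest are weekends and were already excluded.
Business days: 83 − 2 = 81.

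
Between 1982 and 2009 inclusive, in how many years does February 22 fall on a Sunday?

4

Day of week of February 22 in each year:
1982: Mon, 1983: Tue, 1984: Wed, 1985: Fri, 1986: Sat, 1987: Sun ✓, 1988: Mon, 1989: Wed, 1990: Thu, 1991: Fri, 1992: Sat, 1993: Mon, 1994: Tue, 1995: Wed, 1996: Thu, 1997: Sat, 1998: Sun ✓, 1999: Mon, 2000: Tue, 2001: Thu, 2002: Fri, 2003: Sat, 2004: Sun ✓, 2005: Tue, 2006: Wed, 2007: Thu, 2008: Fri, 2009: Sun ✓
Sundays: 1987, 1998, 2004, 2009.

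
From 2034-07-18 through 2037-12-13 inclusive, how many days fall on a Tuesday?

178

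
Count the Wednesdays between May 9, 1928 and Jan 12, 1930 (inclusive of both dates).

88

May 9, 1928 is a Wednesday.
From May 9, 1928 to Jan 12, 1930 is 614 days inclusive.
614 = 7 × 87 + 5, so there are 87 full weeks plus 5 extra days.
Each full week contributes one Wednesday: 87 so far.
The 5 extra days are Wednesday, Thursday, Friday, Saturday, Sunday — 1 of them qualifies.
Total: 87 + 1 = 88.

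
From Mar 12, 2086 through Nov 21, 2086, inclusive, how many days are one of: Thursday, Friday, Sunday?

Mar 12, 2086 is a Tuesday.
That's 255 days from start to end, counting both.
255 = 7 × 36 + 3, so there are 36 full weeks plus 3 extra days.
Each full week contributes 3 days from the set (Thu, Fri, Sun): 36 × 3 = 108.
The 3 extra days are Tuesday, Wednesday, Thursday — 1 of them qualifies.
Total: 108 + 1 = 109.

109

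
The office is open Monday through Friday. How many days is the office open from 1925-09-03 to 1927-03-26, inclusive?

407 weekdays

1925-09-03 is a Thursday.
The range spans 570 days (inclusive of both endpoints).
570 = 7 × 81 + 3, so there are 81 full weeks plus 3 extra days.
Each full week contributes 5 weekdays (Mon–Fri): 81 × 5 = 405.
The 3 extra days are Thu, Fri, Sat — 2 of them qualify.
Total: 405 + 2 = 407.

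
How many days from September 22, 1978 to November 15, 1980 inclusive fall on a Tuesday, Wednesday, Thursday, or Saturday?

449

September 22, 1978 is a Friday.
From September 22, 1978 to November 15, 1980 is 786 days inclusive.
786 = 7 × 112 + 2, so there are 112 full weeks plus 2 extra days.
Each full week contributes 4 days from the set (Tue, Wed, Thu, Sat): 112 × 4 = 448.
The 2 extra days are Friday, Saturday — 1 of them qualifies.
Total: 448 + 1 = 449.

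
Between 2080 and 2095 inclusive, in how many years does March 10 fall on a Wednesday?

Day of week of March 10 in each year:
2080: Sun, 2081: Mon, 2082: Tue, 2083: Wed ✓, 2084: Fri, 2085: Sat, 2086: Sun, 2087: Mon, 2088: Wed ✓, 2089: Thu, 2090: Fri, 2091: Sat, 2092: Mon, 2093: Tue, 2094: Wed ✓, 2095: Thu
Wednesdays: 2083, 2088, 2094.

3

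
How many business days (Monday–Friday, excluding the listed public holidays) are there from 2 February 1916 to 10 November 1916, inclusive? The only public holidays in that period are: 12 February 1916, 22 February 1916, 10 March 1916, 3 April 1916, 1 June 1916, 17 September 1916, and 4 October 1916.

198

2 February 1916 is a Wednesday.
From 2 February 1916 to 10 November 1916 is 283 days inclusive.
283 = 7 × 40 + 3, so there are 40 full weeks plus 3 extra days.
Each full week contributes 5 weekdays (Mon–Fri): 40 × 5 = 200.
The 3 extra days are Wednesday, Thursday, Friday — 3 of them qualify.
Total: 200 + 3 = 203.
Holidays: 12 February 1916 (Sat); 22 February 1916 (Tue); 10 March 1916 (Fri); 3 April 1916 (Mon); 1 June 1916 (Thu); 17 September 1916 (Sun); 4 October 1916 (Wed).
5 of the 7 holidays fall on weekdays; the rest are weekends and were already excluded.
Business days: 203 − 5 = 198.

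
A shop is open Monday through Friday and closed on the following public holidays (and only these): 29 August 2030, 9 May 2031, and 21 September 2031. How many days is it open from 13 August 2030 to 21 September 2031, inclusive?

13 August 2030 is a Tuesday.
From 13 August 2030 to 21 September 2031 is 405 days inclusive.
405 = 7 × 57 + 6, so there are 57 full weeks plus 6 extra days.
Each full week contributes 5 weekdays (Mon–Fri): 57 × 5 = 285.
The 6 extra days are Tuesday, Wednesday, Thursday, Friday, Saturday, Sunday — 4 of them qualify.
Total: 285 + 4 = 289.
Holidays: 29 August 2030 (Thu); 9 May 2031 (Fri); 21 September 2031 (Sun).
2 of the 3 holidays fall on weekdays; the rest are weekends and were already excluded.
Business days: 289 − 2 = 287.

287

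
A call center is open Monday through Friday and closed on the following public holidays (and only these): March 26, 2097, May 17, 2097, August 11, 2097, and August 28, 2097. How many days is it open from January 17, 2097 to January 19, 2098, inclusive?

259

January 17, 2097 is a Thursday.
That's 368 days from start to end, counting both.
368 = 7 × 52 + 4, so there are 52 full weeks plus 4 extra days.
Each full week contributes 5 weekdays (Mon–Fri): 52 × 5 = 260.
The 4 extra days are Thursday, Friday, Saturday, Sunday — 2 of them qualify.
Total: 260 + 2 = 262.
Holidays: March 26, 2097 (Tue); May 17, 2097 (Fri); August 11, 2097 (Sun); August 28, 2097 (Wed).
3 of the 4 holidays fall on weekdays; the rest are weekends and were already excluded.
Business days: 262 − 3 = 259.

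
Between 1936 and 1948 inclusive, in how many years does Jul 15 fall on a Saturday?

Day of week of July 15 in each year:
1936: Wed, 1937: Thu, 1938: Fri, 1939: Sat ✓, 1940: Mon, 1941: Tue, 1942: Wed, 1943: Thu, 1944: Sat ✓, 1945: Sun, 1946: Mon, 1947: Tue, 1948: Thu
Saturdays: 1939, 1944.

2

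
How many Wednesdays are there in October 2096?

5

1 October 2096 is a Monday.
The range spans 31 days (inclusive of both endpoints).
31 = 7 × 4 + 3, so there are 4 full weeks plus 3 extra days.
Each full week contributes one Wednesday: 4 so far.
The 3 extra days are Mon, Tue, Wed — 1 of them qualifies.
Total: 4 + 1 = 5.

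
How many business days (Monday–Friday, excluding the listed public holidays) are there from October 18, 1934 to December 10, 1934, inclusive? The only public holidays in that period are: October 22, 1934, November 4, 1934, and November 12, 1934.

36 business days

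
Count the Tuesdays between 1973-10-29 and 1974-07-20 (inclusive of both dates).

1973-10-29 is a Monday.
From 1973-10-29 to 1974-07-20 is 265 days inclusive.
265 = 7 × 37 + 6, so there are 37 full weeks plus 6 extra days.
Each full week contributes one Tuesday: 37 so far.
The 6 extra days are Monday, Tuesday, Wednesday, Thursday, Friday, Saturday — 1 of them qualifies.
Total: 37 + 1 = 38.

38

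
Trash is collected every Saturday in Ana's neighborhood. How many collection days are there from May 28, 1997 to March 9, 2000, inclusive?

145 Saturdays

May 28, 1997 is a Wednesday.
That's 1017 days from start to end, counting both.
1017 = 7 × 145 + 2, so there are 145 full weeks plus 2 extra days.
Each full week contributes one Saturday: 145 so far.
The 2 extra days are Wed, Thu — none qualify.
Total: 145 + 0 = 145.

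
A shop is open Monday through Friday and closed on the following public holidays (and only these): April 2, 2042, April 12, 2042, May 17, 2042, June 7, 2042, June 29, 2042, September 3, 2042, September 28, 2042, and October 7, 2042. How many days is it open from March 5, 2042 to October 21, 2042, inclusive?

162

March 5, 2042 is a Wednesday.
That's 231 days from start to end, counting both.
231 = 7 × 33, so the span is exactly 33 full weeks.
Each full week contributes 5 weekdays (Mon–Fri): 33 × 5 = 165.
Holidays: April 2, 2042 (Wed); April 12, 2042 (Sat); May 17, 2042 (Sat); June 7, 2042 (Sat); June 29, 2042 (Sun); September 3, 2042 (Wed); September 28, 2042 (Sun); October 7, 2042 (Tue).
3 of the 8 holidays fall on weekdays; the rest are weekends and were already excluded.
Business days: 165 − 3 = 162.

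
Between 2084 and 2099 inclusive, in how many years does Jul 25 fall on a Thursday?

Day of week of July 25 in each year:
2084: Tue, 2085: Wed, 2086: Thu ✓, 2087: Fri, 2088: Sun, 2089: Mon, 2090: Tue, 2091: Wed, 2092: Fri, 2093: Sat, 2094: Sun, 2095: Mon, 2096: Wed, 2097: Thu ✓, 2098: Fri, 2099: Sat
Thursdays: 2086, 2097.

2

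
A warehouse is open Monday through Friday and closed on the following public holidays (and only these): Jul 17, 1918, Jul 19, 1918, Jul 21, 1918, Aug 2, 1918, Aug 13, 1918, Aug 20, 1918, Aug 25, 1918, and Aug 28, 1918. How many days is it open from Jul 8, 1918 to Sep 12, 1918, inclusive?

Jul 8, 1918 is a Monday.
From Jul 8, 1918 to Sep 12, 1918 is 67 days inclusive.
67 = 7 × 9 + 4, so there are 9 full weeks plus 4 extra days.
Each full week contributes 5 weekdays (Mon–Fri): 9 × 5 = 45.
The 4 extra days are Mon, Tue, Wed, Thu — 4 of them qualify.
Total: 45 + 4 = 49.
Holidays: Jul 17, 1918 (Wed); Jul 19, 1918 (Fri); Jul 21, 1918 (Sun); Aug 2, 1918 (Fri); Aug 13, 1918 (Tue); Aug 20, 1918 (Tue); Aug 25, 1918 (Sun); Aug 28, 1918 (Wed).
6 of the 8 holidays fall on weekdays; the rest are weekends and were already excluded.
Business days: 49 − 6 = 43.

43 working days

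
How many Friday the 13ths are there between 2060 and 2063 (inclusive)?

7

Friday-the-13ths by year:
2060: Feb, Aug
2061: May
2062: Jan, Oct
2063: Apr, Jul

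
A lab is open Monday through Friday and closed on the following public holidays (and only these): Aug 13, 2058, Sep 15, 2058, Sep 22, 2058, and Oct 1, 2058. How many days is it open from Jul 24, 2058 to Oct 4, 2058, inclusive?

Jul 24, 2058 is a Wednesday.
From Jul 24, 2058 to Oct 4, 2058 is 73 days inclusive.
73 = 7 × 10 + 3, so there are 10 full weeks plus 3 extra days.
Each full week contributes 5 weekdays (Mon–Fri): 10 × 5 = 50.
The 3 extra days are Wed, Thu, Fri — 3 of them qualify.
Total: 50 + 3 = 53.
Holidays: Aug 13, 2058 (Tue); Sep 15, 2058 (Sun); Sep 22, 2058 (Sun); Oct 1, 2058 (Tue).
2 of the 4 holidays fall on weekdays; the rest are weekends and were already excluded.
Business days: 53 − 2 = 51.

51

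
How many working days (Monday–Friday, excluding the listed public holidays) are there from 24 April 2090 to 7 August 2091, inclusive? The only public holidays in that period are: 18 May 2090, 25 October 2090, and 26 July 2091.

334 working days

24 April 2090 is a Monday.
From 24 April 2090 to 7 August 2091 is 471 days inclusive.
471 = 7 × 67 + 2, so there are 67 full weeks plus 2 extra days.
Each full week contributes 5 weekdays (Mon–Fri): 67 × 5 = 335.
The 2 extra days are Monday, Tuesday — 2 of them qualify.
Total: 335 + 2 = 337.
Holidays: 18 May 2090 (Thu); 25 October 2090 (Wed); 26 July 2091 (Thu).
All 3 holidays fall on weekdays, so subtract 3.
Business days: 337 − 3 = 334.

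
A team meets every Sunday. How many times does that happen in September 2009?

1 September 2009 is a Tuesday.
The range spans 30 days (inclusive of both endpoints).
30 = 7 × 4 + 2, so there are 4 full weeks plus 2 extra days.
Each full week contributes one Sunday: 4 so far.
The 2 extra days are Tue, Wed — none qualify.
Total: 4 + 0 = 4.

4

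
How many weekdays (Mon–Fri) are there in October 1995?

1 October 1995 is a Sunday.
From 1 October 1995 to 31 October 1995 is 31 days inclusive.
31 = 7 × 4 + 3, so there are 4 full weeks plus 3 extra days.
Each full week contributes 5 weekdays (Mon–Fri): 4 × 5 = 20.
The 3 extra days are Sun, Mon, Tue — 2 of them qualify.
Total: 20 + 2 = 22.

22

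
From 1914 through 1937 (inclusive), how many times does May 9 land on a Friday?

Day of week of May 9 in each year:
1914: Sat, 1915: Sun, 1916: Tue, 1917: Wed, 1918: Thu, 1919: Fri ✓, 1920: Sun, 1921: Mon, 1922: Tue, 1923: Wed, 1924: Fri ✓, 1925: Sat, 1926: Sun, 1927: Mon, 1928: Wed, 1929: Thu, 1930: Fri ✓, 1931: Sat, 1932: Mon, 1933: Tue, 1934: Wed, 1935: Thu, 1936: Sat, 1937: Sun
Fridays: 1919, 1924, 1930.

3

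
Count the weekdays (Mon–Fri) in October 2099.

22 weekdays

Oct 1, 2099 is a Thursday.
That's 31 days from start to end, counting both.
31 = 7 × 4 + 3, so there are 4 full weeks plus 3 extra days.
Each full week contributes 5 weekdays (Mon–Fri): 4 × 5 = 20.
The 3 extra days are Thursday, Friday, Saturday — 2 of them qualify.
Total: 20 + 2 = 22.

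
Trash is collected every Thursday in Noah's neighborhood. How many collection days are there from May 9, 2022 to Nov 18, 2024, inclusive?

132

May 9, 2022 is a Monday.
The range spans 925 days (inclusive of both endpoints).
925 = 7 × 132 + 1, so there are 132 full weeks plus 1 extra day.
Each full week contributes one Thursday: 132 so far.
The 1 extra day is Mon — none qualify.
Total: 132 + 0 = 132.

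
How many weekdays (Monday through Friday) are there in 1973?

1 January 1973 is a Monday.
The range spans 365 days (inclusive of both endpoints).
365 = 7 × 52 + 1, so there are 52 full weeks plus 1 extra day.
Each full week contributes 5 weekdays (Mon–Fri): 52 × 5 = 260.
The 1 extra day is Mon — 1 of them qualifies.
Total: 260 + 1 = 261.

261 weekdays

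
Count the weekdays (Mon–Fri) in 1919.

261

Jan 1, 1919 is a Wednesday.
The range spans 365 days (inclusive of both endpoints).
365 = 7 × 52 + 1, so there are 52 full weeks plus 1 extra day.
Each full week contributes 5 weekdays (Mon–Fri): 52 × 5 = 260.
The 1 extra day is Wed — 1 of them qualifies.
Total: 260 + 1 = 261.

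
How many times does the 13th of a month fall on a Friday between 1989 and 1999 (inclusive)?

Friday-the-13ths by year:
1989: Jan, Oct
1990: Apr, Jul
1991: Sep, Dec
1992: Mar, Nov
1993: Aug
1994: May
1995: Jan, Oct
1996: Sep, Dec
1997: Jun
1998: Feb, Mar, Nov
1999: Aug

19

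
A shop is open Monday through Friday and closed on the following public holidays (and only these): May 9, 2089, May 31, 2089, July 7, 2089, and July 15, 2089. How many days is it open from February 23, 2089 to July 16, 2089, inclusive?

99 working days

February 23, 2089 is a Wednesday.
The range spans 144 days (inclusive of both endpoints).
144 = 7 × 20 + 4, so there are 20 full weeks plus 4 extra days.
Each full week contributes 5 weekdays (Mon–Fri): 20 × 5 = 100.
The 4 extra days are Wed, Thu, Fri, Sat — 3 of them qualify.
Total: 100 + 3 = 103.
Holidays: May 9, 2089 (Mon); May 31, 2089 (Tue); July 7, 2089 (Thu); July 15, 2089 (Fri).
All 4 holidays fall on weekdays, so subtract 4.
Business days: 103 − 4 = 99.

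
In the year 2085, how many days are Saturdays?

52

1 January 2085 is a Monday.
That's 365 days from start to end, counting both.
365 = 7 × 52 + 1, so there are 52 full weeks plus 1 extra day.
Each full week contributes one Saturday: 52 so far.
The 1 extra day is Mon — none qualify.
Total: 52 + 0 = 52.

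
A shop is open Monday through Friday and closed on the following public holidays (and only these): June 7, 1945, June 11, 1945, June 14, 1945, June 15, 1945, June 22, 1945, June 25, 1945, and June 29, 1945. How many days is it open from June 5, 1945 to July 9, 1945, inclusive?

June 5, 1945 is a Tuesday.
That's 35 days from start to end, counting both.
35 = 7 × 5, so the span is exactly 5 full weeks.
Each full week contributes 5 weekdays (Mon–Fri): 5 × 5 = 25.
Holidays: June 7, 1945 (Thu); June 11, 1945 (Mon); June 14, 1945 (Thu); June 15, 1945 (Fri); June 22, 1945 (Fri); June 25, 1945 (Mon); June 29, 1945 (Fri).
All 7 holidays fall on weekdays, so subtract 7.
Business days: 25 − 7 = 18.

18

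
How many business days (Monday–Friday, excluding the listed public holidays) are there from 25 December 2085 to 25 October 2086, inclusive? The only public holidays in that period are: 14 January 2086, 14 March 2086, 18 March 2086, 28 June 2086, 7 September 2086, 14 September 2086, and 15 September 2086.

215 business days

25 December 2085 is a Tuesday.
The range spans 305 days (inclusive of both endpoints).
305 = 7 × 43 + 4, so there are 43 full weeks plus 4 extra days.
Each full week contributes 5 weekdays (Mon–Fri): 43 × 5 = 215.
The 4 extra days are Tue, Wed, Thu, Fri — 4 of them qualify.
Total: 215 + 4 = 219.
Holidays: 14 January 2086 (Mon); 14 March 2086 (Thu); 18 March 2086 (Mon); 28 June 2086 (Fri); 7 September 2086 (Sat); 14 September 2086 (Sat); 15 September 2086 (Sun).
4 of the 7 holidays fall on weekdays; the rest are weekends and were already excluded.
Business days: 219 − 4 = 215.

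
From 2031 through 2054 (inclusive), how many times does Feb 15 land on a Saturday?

Day of week of February 15 in each year:
2031: Sat ✓, 2032: Sun, 2033: Tue, 2034: Wed, 2035: Thu, 2036: Fri, 2037: Sun, 2038: Mon, 2039: Tue, 2040: Wed, 2041: Fri, 2042: Sat ✓, 2043: Sun, 2044: Mon, 2045: Wed, 2046: Thu, 2047: Fri, 2048: Sat ✓, 2049: Mon, 2050: Tue, 2051: Wed, 2052: Thu, 2053: Sat ✓, 2054: Sun
Saturdays: 2031, 2042, 2048, 2053.

4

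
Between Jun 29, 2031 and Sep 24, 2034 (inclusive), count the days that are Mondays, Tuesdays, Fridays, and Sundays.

Jun 29, 2031 is a Sunday.
That's 1184 days from start to end, counting both.
1184 = 7 × 169 + 1, so there are 169 full weeks plus 1 extra day.
Each full week contributes 4 days from the set (Mon, Tue, Fri, Sun): 169 × 4 = 676.
The 1 extra day is Sunday — 1 of them qualifies.
Total: 676 + 1 = 677.

677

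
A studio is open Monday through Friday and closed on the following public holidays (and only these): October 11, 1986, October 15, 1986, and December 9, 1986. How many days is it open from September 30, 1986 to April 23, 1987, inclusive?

September 30, 1986 is a Tuesday.
The range spans 206 days (inclusive of both endpoints).
206 = 7 × 29 + 3, so there are 29 full weeks plus 3 extra days.
Each full week contributes 5 weekdays (Mon–Fri): 29 × 5 = 145.
The 3 extra days are Tue, Wed, Thu — 3 of them qualify.
Total: 145 + 3 = 148.
Holidays: October 11, 1986 (Sat); October 15, 1986 (Wed); December 9, 1986 (Tue).
2 of the 3 holidays fall on weekdays; the rest are weekends and were already excluded.
Business days: 148 − 2 = 146.

146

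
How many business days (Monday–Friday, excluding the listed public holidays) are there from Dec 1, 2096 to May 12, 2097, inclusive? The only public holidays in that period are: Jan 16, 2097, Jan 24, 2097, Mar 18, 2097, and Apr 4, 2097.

111 business days

Dec 1, 2096 is a Saturday.
From Dec 1, 2096 to May 12, 2097 is 163 days inclusive.
163 = 7 × 23 + 2, so there are 23 full weeks plus 2 extra days.
Each full week contributes 5 weekdays (Mon–Fri): 23 × 5 = 115.
The 2 extra days are Sat, Sun — none qualify.
Total: 115 + 0 = 115.
Holidays: Jan 16, 2097 (Wed); Jan 24, 2097 (Thu); Mar 18, 2097 (Mon); Apr 4, 2097 (Thu).
All 4 holidays fall on weekdays, so subtract 4.
Business days: 115 − 4 = 111.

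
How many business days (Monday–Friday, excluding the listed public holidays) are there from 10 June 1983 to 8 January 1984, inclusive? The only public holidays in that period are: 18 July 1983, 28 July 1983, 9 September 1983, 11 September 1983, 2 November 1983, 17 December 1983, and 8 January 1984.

10 June 1983 is a Friday.
The range spans 213 days (inclusive of both endpoints).
213 = 7 × 30 + 3, so there are 30 full weeks plus 3 extra days.
Each full week contributes 5 weekdays (Mon–Fri): 30 × 5 = 150.
The 3 extra days are Friday, Saturday, Sunday — 1 of them qualifies.
Total: 150 + 1 = 151.
Holidays: 18 July 1983 (Mon); 28 July 1983 (Thu); 9 September 1983 (Fri); 11 September 1983 (Sun); 2 November 1983 (Wed); 17 December 1983 (Sat); 8 January 1984 (Sun).
4 of the 7 holidays fall on weekdays; the rest are weekends and were already excluded.
Business days: 151 − 4 = 147.

147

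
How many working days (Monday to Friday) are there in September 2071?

Sep 1, 2071 is a Tuesday.
From Sep 1, 2071 to Sep 30, 2071 is 30 days inclusive.
30 = 7 × 4 + 2, so there are 4 full weeks plus 2 extra days.
Each full week contributes 5 weekdays (Mon–Fri): 4 × 5 = 20.
The 2 extra days are Tuesday, Wednesday — 2 of them qualify.
Total: 20 + 2 = 22.

22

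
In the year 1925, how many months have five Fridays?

4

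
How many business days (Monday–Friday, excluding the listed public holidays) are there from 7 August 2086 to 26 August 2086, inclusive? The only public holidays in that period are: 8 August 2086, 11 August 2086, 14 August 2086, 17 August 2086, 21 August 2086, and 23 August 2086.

7 August 2086 is a Wednesday.
From 7 August 2086 to 26 August 2086 is 20 days inclusive.
20 = 7 × 2 + 6, so there are 2 full weeks plus 6 extra days.
Each full week contributes 5 weekdays (Mon–Fri): 2 × 5 = 10.
The 6 extra days are Wednesday, Thursday, Friday, Saturday, Sunday, Monday — 4 of them qualify.
Total: 10 + 4 = 14.
Holidays: 8 August 2086 (Thu); 11 August 2086 (Sun); 14 August 2086 (Wed); 17 August 2086 (Sat); 21 August 2086 (Wed); 23 August 2086 (Fri).
4 of the 6 holidays fall on weekdays; the rest are weekends and were already excluded.
Business days: 14 − 4 = 10.

10 business days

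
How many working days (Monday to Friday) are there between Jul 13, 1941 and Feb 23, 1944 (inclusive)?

683

Jul 13, 1941 is a Sunday.
From Jul 13, 1941 to Feb 23, 1944 is 956 days inclusive.
956 = 7 × 136 + 4, so there are 136 full weeks plus 4 extra days.
Each full week contributes 5 weekdays (Mon–Fri): 136 × 5 = 680.
The 4 extra days are Sunday, Monday, Tuesday, Wednesday — 3 of them qualify.
Total: 680 + 3 = 683.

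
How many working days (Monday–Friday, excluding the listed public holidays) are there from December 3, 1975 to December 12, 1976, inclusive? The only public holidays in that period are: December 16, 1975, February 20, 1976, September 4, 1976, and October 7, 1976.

December 3, 1975 is a Wednesday.
From December 3, 1975 to December 12, 1976 is 376 days inclusive.
376 = 7 × 53 + 5, so there are 53 full weeks plus 5 extra days.
Each full week contributes 5 weekdays (Mon–Fri): 53 × 5 = 265.
The 5 extra days are Wed, Thu, Fri, Sat, Sun — 3 of them qualify.
Total: 265 + 3 = 268.
Holidays: December 16, 1975 (Tue); February 20, 1976 (Fri); September 4, 1976 (Sat); October 7, 1976 (Thu).
3 of the 4 holidays fall on weekdays; the rest are weekends and were already excluded.
Business days: 268 − 3 = 265.

265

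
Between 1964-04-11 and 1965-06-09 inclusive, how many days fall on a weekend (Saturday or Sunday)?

1964-04-11 is a Saturday.
From 1964-04-11 to 1965-06-09 is 425 days inclusive.
425 = 7 × 60 + 5, so there are 60 full weeks plus 5 extra days.
Each full week contributes 2 weekend days (Sat, Sun): 60 × 2 = 120.
The 5 extra days are Saturday, Sunday, Monday, Tuesday, Wednesday — 2 of them qualify.
Total: 120 + 2 = 122.

122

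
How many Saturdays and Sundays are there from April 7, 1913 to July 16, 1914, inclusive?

April 7, 1913 is a Monday.
The range spans 466 days (inclusive of both endpoints).
466 = 7 × 66 + 4, so there are 66 full weeks plus 4 extra days.
Each full week contributes 2 weekend days (Sat, Sun): 66 × 2 = 132.
The 4 extra days are Monday, Tuesday, Wednesday, Thursday — none qualify.
Total: 132 + 0 = 132.

132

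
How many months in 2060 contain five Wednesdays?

A month has five Wednesdays exactly when Wednesday falls within its first (length − 28) days.
Jan: 31 days, starts Thu → 5 of Thu, Fri, Sat
Feb: 29 days, starts Sun → 5 of Sun
Mar: 31 days, starts Mon → 5 of Mon, Tue, Wed ✓
Apr: 30 days, starts Thu → 5 of Thu, Fri
May: 31 days, starts Sat → 5 of Sat, Sun, Mon
Jun: 30 days, starts Tue → 5 of Tue, Wed ✓
Jul: 31 days, starts Thu → 5 of Thu, Fri, Sat
Aug: 31 days, starts Sun → 5 of Sun, Mon, Tue
Sep: 30 days, starts Wed → 5 of Wed, Thu ✓
Oct: 31 days, starts Fri → 5 of Fri, Sat, Sun
Nov: 30 days, starts Mon → 5 of Mon, Tue
Dec: 31 days, starts Wed → 5 of Wed, Thu, Fri ✓
Months with five Wednesdays: Mar, Jun, Sep, Dec.

4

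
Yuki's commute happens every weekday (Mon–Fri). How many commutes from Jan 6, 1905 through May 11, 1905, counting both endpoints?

Jan 6, 1905 is a Friday.
From Jan 6, 1905 to May 11, 1905 is 126 days inclusive.
126 = 7 × 18, so the span is exactly 18 full weeks.
Each full week contributes 5 weekdays (Mon–Fri): 18 × 5 = 90.
Total: 90.

90 weekdays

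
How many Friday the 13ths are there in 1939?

2

The 13th falls on a Friday when the month's 13th has weekday Fri.
Jan 13 is Fri ✓; Feb 13 is Mon; Mar 13 is Mon; Apr 13 is Thu; May 13 is Sat; Jun 13 is Tue; Jul 13 is Thu; Aug 13 is Sun; Sep 13 is Wed; Oct 13 is Fri ✓; Nov 13 is Mon; Dec 13 is Wed.
Friday the 13ths: Jan, Oct.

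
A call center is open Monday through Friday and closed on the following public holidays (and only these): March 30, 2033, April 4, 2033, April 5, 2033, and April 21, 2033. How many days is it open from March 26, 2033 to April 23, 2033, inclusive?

16 business days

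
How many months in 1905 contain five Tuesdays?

A month has five Tuesdays exactly when Tuesday falls within its first (length − 28) days.
Jan: 31 days, starts Sun → 5 of Sun, Mon, Tue ✓
Feb: 28 days, starts Wed → 5 of (none)
Mar: 31 days, starts Wed → 5 of Wed, Thu, Fri
Apr: 30 days, starts Sat → 5 of Sat, Sun
May: 31 days, starts Mon → 5 of Mon, Tue, Wed ✓
Jun: 30 days, starts Thu → 5 of Thu, Fri
Jul: 31 days, starts Sat → 5 of Sat, Sun, Mon
Aug: 31 days, starts Tue → 5 of Tue, Wed, Thu ✓
Sep: 30 days, starts Fri → 5 of Fri, Sat
Oct: 31 days, starts Sun → 5 of Sun, Mon, Tue ✓
Nov: 30 days, starts Wed → 5 of Wed, Thu
Dec: 31 days, starts Fri → 5 of Fri, Sat, Sun
Months with five Tuesdays: Jan, May, Aug, Oct.

4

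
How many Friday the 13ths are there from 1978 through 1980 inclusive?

5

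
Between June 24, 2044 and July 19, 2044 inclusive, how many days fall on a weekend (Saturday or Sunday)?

June 24, 2044 is a Friday.
The range spans 26 days (inclusive of both endpoints).
26 = 7 × 3 + 5, so there are 3 full weeks plus 5 extra days.
Each full week contributes 2 weekend days (Sat, Sun): 3 × 2 = 6.
The 5 extra days are Friday, Saturday, Sunday, Monday, Tuesday — 2 of them qualify.
Total: 6 + 2 = 8.

8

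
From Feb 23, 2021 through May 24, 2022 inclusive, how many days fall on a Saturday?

65

Feb 23, 2021 is a Tuesday.
That's 456 days from start to end, counting both.
456 = 7 × 65 + 1, so there are 65 full weeks plus 1 extra day.
Each full week contributes one Saturday: 65 so far.
The 1 extra day is Tuesday — none qualify.
Total: 65 + 0 = 65.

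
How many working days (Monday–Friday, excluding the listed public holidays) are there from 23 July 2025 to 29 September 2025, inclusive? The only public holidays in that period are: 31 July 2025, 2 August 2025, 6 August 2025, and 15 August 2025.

23 July 2025 is a Wednesday.
The range spans 69 days (inclusive of both endpoints).
69 = 7 × 9 + 6, so there are 9 full weeks plus 6 extra days.
Each full week contributes 5 weekdays (Mon–Fri): 9 × 5 = 45.
The 6 extra days are Wednesday, Thursday, Friday, Saturday, Sunday, Monday — 4 of them qualify.
Total: 45 + 4 = 49.
Holidays: 31 July 2025 (Thu); 2 August 2025 (Sat); 6 August 2025 (Wed); 15 August 2025 (Fri).
3 of the 4 holidays fall on weekdays; the rest are weekends and were already excluded.
Business days: 49 − 3 = 46.

46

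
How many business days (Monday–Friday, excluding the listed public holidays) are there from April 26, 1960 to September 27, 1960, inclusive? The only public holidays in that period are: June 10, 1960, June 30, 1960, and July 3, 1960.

109

April 26, 1960 is a Tuesday.
From April 26, 1960 to September 27, 1960 is 155 days inclusive.
155 = 7 × 22 + 1, so there are 22 full weeks plus 1 extra day.
Each full week contributes 5 weekdays (Mon–Fri): 22 × 5 = 110.
The 1 extra day is Tuesday — 1 of them qualifies.
Total: 110 + 1 = 111.
Holidays: June 10, 1960 (Fri); June 30, 1960 (Thu); July 3, 1960 (Sun).
2 of the 3 holidays fall on weekdays; the rest are weekends and were already excluded.
Business days: 111 − 2 = 109.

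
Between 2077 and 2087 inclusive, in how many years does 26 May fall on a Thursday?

Day of week of May 26 in each year:
2077: Wed, 2078: Thu ✓, 2079: Fri, 2080: Sun, 2081: Mon, 2082: Tue, 2083: Wed, 2084: Fri, 2085: Sat, 2086: Sun, 2087: Mon
Thursdays: 2078.

1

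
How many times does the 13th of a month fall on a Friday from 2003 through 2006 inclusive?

6

Friday-the-13ths by year:
2003: Jun
2004: Feb, Aug
2005: May
2006: Jan, Oct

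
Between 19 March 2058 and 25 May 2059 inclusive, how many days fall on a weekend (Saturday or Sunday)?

124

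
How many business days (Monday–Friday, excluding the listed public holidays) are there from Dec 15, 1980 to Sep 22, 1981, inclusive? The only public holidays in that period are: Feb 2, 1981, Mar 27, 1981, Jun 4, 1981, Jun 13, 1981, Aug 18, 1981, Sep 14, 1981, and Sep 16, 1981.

Dec 15, 1980 is a Monday.
From Dec 15, 1980 to Sep 22, 1981 is 282 days inclusive.
282 = 7 × 40 + 2, so there are 40 full weeks plus 2 extra days.
Each full week contributes 5 weekdays (Mon–Fri): 40 × 5 = 200.
The 2 extra days are Monday, Tuesday — 2 of them qualify.
Total: 200 + 2 = 202.
Holidays: Feb 2, 1981 (Mon); Mar 27, 1981 (Fri); Jun 4, 1981 (Thu); Jun 13, 1981 (Sat); Aug 18, 1981 (Tue); Sep 14, 1981 (Mon); Sep 16, 1981 (Wed).
6 of the 7 holidays fall on weekdays; the rest are weekends and were already excluded.
Business days: 202 − 6 = 196.

196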